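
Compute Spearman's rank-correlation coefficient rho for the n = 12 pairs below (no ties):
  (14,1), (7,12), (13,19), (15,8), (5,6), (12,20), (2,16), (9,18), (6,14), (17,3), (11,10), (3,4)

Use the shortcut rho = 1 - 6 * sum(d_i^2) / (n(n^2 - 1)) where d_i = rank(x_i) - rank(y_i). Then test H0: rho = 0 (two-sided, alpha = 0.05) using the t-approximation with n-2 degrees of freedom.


Step 1: Rank x and y separately (midranks; no ties here).
rank(x): 14->10, 7->5, 13->9, 15->11, 5->3, 12->8, 2->1, 9->6, 6->4, 17->12, 11->7, 3->2
rank(y): 1->1, 12->7, 19->11, 8->5, 6->4, 20->12, 16->9, 18->10, 14->8, 3->2, 10->6, 4->3
Step 2: d_i = R_x(i) - R_y(i); compute d_i^2.
  (10-1)^2=81, (5-7)^2=4, (9-11)^2=4, (11-5)^2=36, (3-4)^2=1, (8-12)^2=16, (1-9)^2=64, (6-10)^2=16, (4-8)^2=16, (12-2)^2=100, (7-6)^2=1, (2-3)^2=1
sum(d^2) = 340.
Step 3: rho = 1 - 6*340 / (12*(12^2 - 1)) = 1 - 2040/1716 = -0.188811.
Step 4: Under H0, t = rho * sqrt((n-2)/(1-rho^2)) = -0.6080 ~ t(10).
Step 5: Two-sided p-value from the t-distribution with 10 df = 0.556737.
Step 6: alpha = 0.05. fail to reject H0.

rho = -0.1888, p = 0.556737, fail to reject H0 at alpha = 0.05.


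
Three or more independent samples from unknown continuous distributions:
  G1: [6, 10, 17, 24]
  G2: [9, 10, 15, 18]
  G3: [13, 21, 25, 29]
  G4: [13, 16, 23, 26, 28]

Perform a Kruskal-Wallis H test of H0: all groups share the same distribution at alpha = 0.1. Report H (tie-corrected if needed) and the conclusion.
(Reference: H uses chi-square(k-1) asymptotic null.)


Step 1: Combine all N = 17 observations and assign midranks.
sorted (value, group, rank): (6,G1,1), (9,G2,2), (10,G1,3.5), (10,G2,3.5), (13,G3,5.5), (13,G4,5.5), (15,G2,7), (16,G4,8), (17,G1,9), (18,G2,10), (21,G3,11), (23,G4,12), (24,G1,13), (25,G3,14), (26,G4,15), (28,G4,16), (29,G3,17)
Step 2: Sum ranks within each group.
R_1 = 26.5 (n_1 = 4)
R_2 = 22.5 (n_2 = 4)
R_3 = 47.5 (n_3 = 4)
R_4 = 56.5 (n_4 = 5)
Step 3: H = 12/(N(N+1)) * sum(R_i^2/n_i) - 3(N+1)
     = 12/(17*18) * (26.5^2/4 + 22.5^2/4 + 47.5^2/4 + 56.5^2/5) - 3*18
     = 0.039216 * 1504.64 - 54
     = 5.005392.
Step 4: Ties present; correction factor C = 1 - 12/(17^3 - 17) = 0.997549. Corrected H = 5.005392 / 0.997549 = 5.017690.
Step 5: Under H0, H ~ chi^2(3); p-value = 0.170506.
Step 6: alpha = 0.1. fail to reject H0.

H = 5.0177, df = 3, p = 0.170506, fail to reject H0.


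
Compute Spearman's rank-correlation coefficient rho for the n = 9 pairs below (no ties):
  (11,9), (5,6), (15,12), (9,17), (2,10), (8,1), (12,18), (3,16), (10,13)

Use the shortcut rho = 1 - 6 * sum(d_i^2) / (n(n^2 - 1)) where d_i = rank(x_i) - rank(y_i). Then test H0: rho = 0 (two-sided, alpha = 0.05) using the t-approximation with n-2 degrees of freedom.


Step 1: Rank x and y separately (midranks; no ties here).
rank(x): 11->7, 5->3, 15->9, 9->5, 2->1, 8->4, 12->8, 3->2, 10->6
rank(y): 9->3, 6->2, 12->5, 17->8, 10->4, 1->1, 18->9, 16->7, 13->6
Step 2: d_i = R_x(i) - R_y(i); compute d_i^2.
  (7-3)^2=16, (3-2)^2=1, (9-5)^2=16, (5-8)^2=9, (1-4)^2=9, (4-1)^2=9, (8-9)^2=1, (2-7)^2=25, (6-6)^2=0
sum(d^2) = 86.
Step 3: rho = 1 - 6*86 / (9*(9^2 - 1)) = 1 - 516/720 = 0.283333.
Step 4: Under H0, t = rho * sqrt((n-2)/(1-rho^2)) = 0.7817 ~ t(7).
Step 5: Two-sided p-value from the t-distribution with 7 df = 0.460030.
Step 6: alpha = 0.05. fail to reject H0.

rho = 0.2833, p = 0.460030, fail to reject H0 at alpha = 0.05.


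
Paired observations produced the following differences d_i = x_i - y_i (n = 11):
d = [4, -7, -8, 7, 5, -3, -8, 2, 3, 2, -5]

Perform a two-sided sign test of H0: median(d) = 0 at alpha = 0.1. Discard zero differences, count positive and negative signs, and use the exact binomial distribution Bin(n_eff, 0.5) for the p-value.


Step 1: Discard zero differences. Original n = 11; n_eff = number of nonzero differences = 11.
Nonzero differences (with sign): +4, -7, -8, +7, +5, -3, -8, +2, +3, +2, -5
Step 2: Count signs: positive = 6, negative = 5.
Step 3: Under H0: P(positive) = 0.5, so the number of positives S ~ Bin(11, 0.5).
Step 4: Two-sided exact p-value = sum of Bin(11,0.5) probabilities at or below the observed probability = 1.000000.
Step 5: alpha = 0.1. fail to reject H0.

n_eff = 11, pos = 6, neg = 5, p = 1.000000, fail to reject H0.


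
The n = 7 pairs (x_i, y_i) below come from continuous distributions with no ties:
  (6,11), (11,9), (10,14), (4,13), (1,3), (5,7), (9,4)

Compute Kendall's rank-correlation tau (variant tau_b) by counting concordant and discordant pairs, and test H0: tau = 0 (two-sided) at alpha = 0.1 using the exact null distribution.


Step 1: Enumerate the 21 unordered pairs (i,j) with i<j and classify each by sign(x_j-x_i) * sign(y_j-y_i).
  (1,2):dx=+5,dy=-2->D; (1,3):dx=+4,dy=+3->C; (1,4):dx=-2,dy=+2->D; (1,5):dx=-5,dy=-8->C
  (1,6):dx=-1,dy=-4->C; (1,7):dx=+3,dy=-7->D; (2,3):dx=-1,dy=+5->D; (2,4):dx=-7,dy=+4->D
  (2,5):dx=-10,dy=-6->C; (2,6):dx=-6,dy=-2->C; (2,7):dx=-2,dy=-5->C; (3,4):dx=-6,dy=-1->C
  (3,5):dx=-9,dy=-11->C; (3,6):dx=-5,dy=-7->C; (3,7):dx=-1,dy=-10->C; (4,5):dx=-3,dy=-10->C
  (4,6):dx=+1,dy=-6->D; (4,7):dx=+5,dy=-9->D; (5,6):dx=+4,dy=+4->C; (5,7):dx=+8,dy=+1->C
  (6,7):dx=+4,dy=-3->D
Step 2: C = 13, D = 8, total pairs = 21.
Step 3: tau = (C - D)/(n(n-1)/2) = (13 - 8)/21 = 0.238095.
Step 4: Exact two-sided p-value (enumerate n! = 5040 permutations of y under H0): p = 0.561905.
Step 5: alpha = 0.1. fail to reject H0.

tau_b = 0.2381 (C=13, D=8), p = 0.561905, fail to reject H0.


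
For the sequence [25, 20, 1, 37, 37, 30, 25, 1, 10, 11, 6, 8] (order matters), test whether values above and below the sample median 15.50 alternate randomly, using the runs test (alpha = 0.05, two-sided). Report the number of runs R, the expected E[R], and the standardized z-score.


Step 1: Compute median = 15.50; label A = above, B = below.
Labels in order: AABAAAABBBBB  (n_A = 6, n_B = 6)
Step 2: Count runs R = 4.
Step 3: Under H0 (random ordering), E[R] = 2*n_A*n_B/(n_A+n_B) + 1 = 2*6*6/12 + 1 = 7.0000.
        Var[R] = 2*n_A*n_B*(2*n_A*n_B - n_A - n_B) / ((n_A+n_B)^2 * (n_A+n_B-1)) = 4320/1584 = 2.7273.
        SD[R] = 1.6514.
Step 4: Continuity-corrected z = (R + 0.5 - E[R]) / SD[R] = (4 + 0.5 - 7.0000) / 1.6514 = -1.5138.
Step 5: Two-sided p-value via normal approximation = 2*(1 - Phi(|z|)) = 0.130070.
Step 6: alpha = 0.05. fail to reject H0.

R = 4, z = -1.5138, p = 0.130070, fail to reject H0.


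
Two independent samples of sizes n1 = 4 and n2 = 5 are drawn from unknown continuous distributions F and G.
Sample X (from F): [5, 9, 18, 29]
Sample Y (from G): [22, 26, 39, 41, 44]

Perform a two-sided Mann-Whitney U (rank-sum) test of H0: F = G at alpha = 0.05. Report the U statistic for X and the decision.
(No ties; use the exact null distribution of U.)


Step 1: Combine and sort all 9 observations; assign midranks.
sorted (value, group): (5,X), (9,X), (18,X), (22,Y), (26,Y), (29,X), (39,Y), (41,Y), (44,Y)
ranks: 5->1, 9->2, 18->3, 22->4, 26->5, 29->6, 39->7, 41->8, 44->9
Step 2: Rank sum for X: R1 = 1 + 2 + 3 + 6 = 12.
Step 3: U_X = R1 - n1(n1+1)/2 = 12 - 4*5/2 = 12 - 10 = 2.
       U_Y = n1*n2 - U_X = 20 - 2 = 18.
Step 4: No ties, so the exact null distribution of U (based on enumerating the C(9,4) = 126 equally likely rank assignments) gives the two-sided p-value.
Step 5: p-value = 0.063492; compare to alpha = 0.05. fail to reject H0.

U_X = 2, p = 0.063492, fail to reject H0 at alpha = 0.05.


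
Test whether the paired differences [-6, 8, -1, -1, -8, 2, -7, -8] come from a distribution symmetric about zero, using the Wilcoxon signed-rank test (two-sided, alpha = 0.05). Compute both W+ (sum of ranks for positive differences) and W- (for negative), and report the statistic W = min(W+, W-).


Step 1: Drop any zero differences (none here) and take |d_i|.
|d| = [6, 8, 1, 1, 8, 2, 7, 8]
Step 2: Midrank |d_i| (ties get averaged ranks).
ranks: |6|->4, |8|->7, |1|->1.5, |1|->1.5, |8|->7, |2|->3, |7|->5, |8|->7
Step 3: Attach original signs; sum ranks with positive sign and with negative sign.
W+ = 7 + 3 = 10
W- = 4 + 1.5 + 1.5 + 7 + 5 + 7 = 26
(Check: W+ + W- = 36 should equal n(n+1)/2 = 36.)
Step 4: Test statistic W = min(W+, W-) = 10.
Step 5: Ties in |d|, so use the tie-corrected normal approximation.
        E[W] = n(n+1)/4 = 8*9/4 = 18.
        Tie groups: |d|=1 (t=2), |d|=8 (t=3); sum(t^3 - t) = 30.
        Var[W] = n(n+1)(2n+1)/24 - sum(t^3-t)/48 = 1224/24 - 30/48 = 50.375.
        z = (W - E[W]) / sqrt(Var[W]) = (10 - 18) / 7.0975 = -1.1272.
        Two-sided p = 2*Phi(z) = 0.259678.
Step 6: alpha = 0.05. fail to reject H0.

W+ = 10, W- = 26, W = min = 10, p = 0.259678, fail to reject H0.


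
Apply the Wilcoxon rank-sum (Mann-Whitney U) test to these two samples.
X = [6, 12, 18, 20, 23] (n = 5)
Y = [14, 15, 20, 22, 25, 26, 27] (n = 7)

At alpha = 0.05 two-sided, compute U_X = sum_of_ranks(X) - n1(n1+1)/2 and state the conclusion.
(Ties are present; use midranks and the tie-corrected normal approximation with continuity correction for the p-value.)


Step 1: Combine and sort all 12 observations; assign midranks.
sorted (value, group): (6,X), (12,X), (14,Y), (15,Y), (18,X), (20,X), (20,Y), (22,Y), (23,X), (25,Y), (26,Y), (27,Y)
ranks: 6->1, 12->2, 14->3, 15->4, 18->5, 20->6.5, 20->6.5, 22->8, 23->9, 25->10, 26->11, 27->12
Step 2: Rank sum for X: R1 = 1 + 2 + 5 + 6.5 + 9 = 23.5.
Step 3: U_X = R1 - n1(n1+1)/2 = 23.5 - 5*6/2 = 23.5 - 15 = 8.5.
       U_Y = n1*n2 - U_X = 35 - 8.5 = 26.5.
Step 4: Ties are present, so use the tie-corrected normal approximation (with continuity correction) for the p-value.
Step 5: p-value = 0.166721; compare to alpha = 0.05. fail to reject H0.

U_X = 8.5, p = 0.166721, fail to reject H0 at alpha = 0.05.


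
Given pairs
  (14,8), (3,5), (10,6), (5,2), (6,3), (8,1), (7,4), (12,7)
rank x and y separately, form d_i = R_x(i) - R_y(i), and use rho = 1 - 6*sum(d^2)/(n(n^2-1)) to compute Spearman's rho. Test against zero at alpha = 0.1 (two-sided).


Step 1: Rank x and y separately (midranks; no ties here).
rank(x): 14->8, 3->1, 10->6, 5->2, 6->3, 8->5, 7->4, 12->7
rank(y): 8->8, 5->5, 6->6, 2->2, 3->3, 1->1, 4->4, 7->7
Step 2: d_i = R_x(i) - R_y(i); compute d_i^2.
  (8-8)^2=0, (1-5)^2=16, (6-6)^2=0, (2-2)^2=0, (3-3)^2=0, (5-1)^2=16, (4-4)^2=0, (7-7)^2=0
sum(d^2) = 32.
Step 3: rho = 1 - 6*32 / (8*(8^2 - 1)) = 1 - 192/504 = 0.619048.
Step 4: Under H0, t = rho * sqrt((n-2)/(1-rho^2)) = 1.9308 ~ t(6).
Step 5: Two-sided p-value from the t-distribution with 6 df = 0.101733.
Step 6: alpha = 0.1. fail to reject H0.

rho = 0.6190, p = 0.101733, fail to reject H0 at alpha = 0.1.


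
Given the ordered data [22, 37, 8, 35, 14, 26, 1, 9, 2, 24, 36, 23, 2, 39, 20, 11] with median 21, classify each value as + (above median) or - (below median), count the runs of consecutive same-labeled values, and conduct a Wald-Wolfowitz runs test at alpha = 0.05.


Step 1: Compute median = 21; label A = above, B = below.
Labels in order: AABABABBBAAABABB  (n_A = 8, n_B = 8)
Step 2: Count runs R = 10.
Step 3: Under H0 (random ordering), E[R] = 2*n_A*n_B/(n_A+n_B) + 1 = 2*8*8/16 + 1 = 9.0000.
        Var[R] = 2*n_A*n_B*(2*n_A*n_B - n_A - n_B) / ((n_A+n_B)^2 * (n_A+n_B-1)) = 14336/3840 = 3.7333.
        SD[R] = 1.9322.
Step 4: Continuity-corrected z = (R - 0.5 - E[R]) / SD[R] = (10 - 0.5 - 9.0000) / 1.9322 = 0.2588.
Step 5: Two-sided p-value via normal approximation = 2*(1 - Phi(|z|)) = 0.795809.
Step 6: alpha = 0.05. fail to reject H0.

R = 10, z = 0.2588, p = 0.795809, fail to reject H0.


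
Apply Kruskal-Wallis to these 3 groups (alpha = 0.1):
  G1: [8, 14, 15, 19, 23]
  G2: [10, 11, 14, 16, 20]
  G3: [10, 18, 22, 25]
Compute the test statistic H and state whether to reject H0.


Step 1: Combine all N = 14 observations and assign midranks.
sorted (value, group, rank): (8,G1,1), (10,G2,2.5), (10,G3,2.5), (11,G2,4), (14,G1,5.5), (14,G2,5.5), (15,G1,7), (16,G2,8), (18,G3,9), (19,G1,10), (20,G2,11), (22,G3,12), (23,G1,13), (25,G3,14)
Step 2: Sum ranks within each group.
R_1 = 36.5 (n_1 = 5)
R_2 = 31 (n_2 = 5)
R_3 = 37.5 (n_3 = 4)
Step 3: H = 12/(N(N+1)) * sum(R_i^2/n_i) - 3(N+1)
     = 12/(14*15) * (36.5^2/5 + 31^2/5 + 37.5^2/4) - 3*15
     = 0.057143 * 810.212 - 45
     = 1.297857.
Step 4: Ties present; correction factor C = 1 - 12/(14^3 - 14) = 0.995604. Corrected H = 1.297857 / 0.995604 = 1.303587.
Step 5: Under H0, H ~ chi^2(2); p-value = 0.521110.
Step 6: alpha = 0.1. fail to reject H0.

H = 1.3036, df = 2, p = 0.521110, fail to reject H0.


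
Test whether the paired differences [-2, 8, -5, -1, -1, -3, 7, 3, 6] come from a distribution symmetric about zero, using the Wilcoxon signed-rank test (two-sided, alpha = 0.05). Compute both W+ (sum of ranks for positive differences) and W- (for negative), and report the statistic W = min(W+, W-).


Step 1: Drop any zero differences (none here) and take |d_i|.
|d| = [2, 8, 5, 1, 1, 3, 7, 3, 6]
Step 2: Midrank |d_i| (ties get averaged ranks).
ranks: |2|->3, |8|->9, |5|->6, |1|->1.5, |1|->1.5, |3|->4.5, |7|->8, |3|->4.5, |6|->7
Step 3: Attach original signs; sum ranks with positive sign and with negative sign.
W+ = 9 + 8 + 4.5 + 7 = 28.5
W- = 3 + 6 + 1.5 + 1.5 + 4.5 = 16.5
(Check: W+ + W- = 45 should equal n(n+1)/2 = 45.)
Step 4: Test statistic W = min(W+, W-) = 16.5.
Step 5: Ties in |d|, so use the tie-corrected normal approximation.
        E[W] = n(n+1)/4 = 9*10/4 = 22.5.
        Tie groups: |d|=1 (t=2), |d|=3 (t=2); sum(t^3 - t) = 12.
        Var[W] = n(n+1)(2n+1)/24 - sum(t^3-t)/48 = 1710/24 - 12/48 = 71.
        z = (W - E[W]) / sqrt(Var[W]) = (16.5 - 22.5) / 8.4261 = -0.7121.
        Two-sided p = 2*Phi(z) = 0.476422.
Step 6: alpha = 0.05. fail to reject H0.

W+ = 28.5, W- = 16.5, W = min = 16.5, p = 0.476422, fail to reject H0.


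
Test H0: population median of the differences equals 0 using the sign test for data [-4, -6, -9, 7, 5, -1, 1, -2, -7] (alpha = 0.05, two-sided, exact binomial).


Step 1: Discard zero differences. Original n = 9; n_eff = number of nonzero differences = 9.
Nonzero differences (with sign): -4, -6, -9, +7, +5, -1, +1, -2, -7
Step 2: Count signs: positive = 3, negative = 6.
Step 3: Under H0: P(positive) = 0.5, so the number of positives S ~ Bin(9, 0.5).
Step 4: Two-sided exact p-value = sum of Bin(9,0.5) probabilities at or below the observed probability = 0.507812.
Step 5: alpha = 0.05. fail to reject H0.

n_eff = 9, pos = 3, neg = 6, p = 0.507812, fail to reject H0.


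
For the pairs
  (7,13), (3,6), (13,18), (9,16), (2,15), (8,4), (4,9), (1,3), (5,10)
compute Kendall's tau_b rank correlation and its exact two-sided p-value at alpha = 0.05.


Step 1: Enumerate the 36 unordered pairs (i,j) with i<j and classify each by sign(x_j-x_i) * sign(y_j-y_i).
  (1,2):dx=-4,dy=-7->C; (1,3):dx=+6,dy=+5->C; (1,4):dx=+2,dy=+3->C; (1,5):dx=-5,dy=+2->D
  (1,6):dx=+1,dy=-9->D; (1,7):dx=-3,dy=-4->C; (1,8):dx=-6,dy=-10->C; (1,9):dx=-2,dy=-3->C
  (2,3):dx=+10,dy=+12->C; (2,4):dx=+6,dy=+10->C; (2,5):dx=-1,dy=+9->D; (2,6):dx=+5,dy=-2->D
  (2,7):dx=+1,dy=+3->C; (2,8):dx=-2,dy=-3->C; (2,9):dx=+2,dy=+4->C; (3,4):dx=-4,dy=-2->C
  (3,5):dx=-11,dy=-3->C; (3,6):dx=-5,dy=-14->C; (3,7):dx=-9,dy=-9->C; (3,8):dx=-12,dy=-15->C
  (3,9):dx=-8,dy=-8->C; (4,5):dx=-7,dy=-1->C; (4,6):dx=-1,dy=-12->C; (4,7):dx=-5,dy=-7->C
  (4,8):dx=-8,dy=-13->C; (4,9):dx=-4,dy=-6->C; (5,6):dx=+6,dy=-11->D; (5,7):dx=+2,dy=-6->D
  (5,8):dx=-1,dy=-12->C; (5,9):dx=+3,dy=-5->D; (6,7):dx=-4,dy=+5->D; (6,8):dx=-7,dy=-1->C
  (6,9):dx=-3,dy=+6->D; (7,8):dx=-3,dy=-6->C; (7,9):dx=+1,dy=+1->C; (8,9):dx=+4,dy=+7->C
Step 2: C = 27, D = 9, total pairs = 36.
Step 3: tau = (C - D)/(n(n-1)/2) = (27 - 9)/36 = 0.500000.
Step 4: Exact two-sided p-value (enumerate n! = 362880 permutations of y under H0): p = 0.075176.
Step 5: alpha = 0.05. fail to reject H0.

tau_b = 0.5000 (C=27, D=9), p = 0.075176, fail to reject H0.


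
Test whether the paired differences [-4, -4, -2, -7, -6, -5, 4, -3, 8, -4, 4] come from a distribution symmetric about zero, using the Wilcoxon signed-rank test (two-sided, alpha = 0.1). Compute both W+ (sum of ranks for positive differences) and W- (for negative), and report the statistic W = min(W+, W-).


Step 1: Drop any zero differences (none here) and take |d_i|.
|d| = [4, 4, 2, 7, 6, 5, 4, 3, 8, 4, 4]
Step 2: Midrank |d_i| (ties get averaged ranks).
ranks: |4|->5, |4|->5, |2|->1, |7|->10, |6|->9, |5|->8, |4|->5, |3|->2, |8|->11, |4|->5, |4|->5
Step 3: Attach original signs; sum ranks with positive sign and with negative sign.
W+ = 5 + 11 + 5 = 21
W- = 5 + 5 + 1 + 10 + 9 + 8 + 2 + 5 = 45
(Check: W+ + W- = 66 should equal n(n+1)/2 = 66.)
Step 4: Test statistic W = min(W+, W-) = 21.
Step 5: Ties in |d|, so use the tie-corrected normal approximation.
        E[W] = n(n+1)/4 = 11*12/4 = 33.
        Tie groups: |d|=4 (t=5); sum(t^3 - t) = 120.
        Var[W] = n(n+1)(2n+1)/24 - sum(t^3-t)/48 = 3036/24 - 120/48 = 124.
        z = (W - E[W]) / sqrt(Var[W]) = (21 - 33) / 11.1355 = -1.0776.
        Two-sided p = 2*Phi(z) = 0.281198.
Step 6: alpha = 0.1. fail to reject H0.

W+ = 21, W- = 45, W = min = 21, p = 0.281198, fail to reject H0.


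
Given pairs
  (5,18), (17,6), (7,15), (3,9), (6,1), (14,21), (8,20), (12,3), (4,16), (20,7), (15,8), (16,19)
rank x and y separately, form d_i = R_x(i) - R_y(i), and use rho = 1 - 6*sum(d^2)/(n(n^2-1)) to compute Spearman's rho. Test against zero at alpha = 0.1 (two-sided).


Step 1: Rank x and y separately (midranks; no ties here).
rank(x): 5->3, 17->11, 7->5, 3->1, 6->4, 14->8, 8->6, 12->7, 4->2, 20->12, 15->9, 16->10
rank(y): 18->9, 6->3, 15->7, 9->6, 1->1, 21->12, 20->11, 3->2, 16->8, 7->4, 8->5, 19->10
Step 2: d_i = R_x(i) - R_y(i); compute d_i^2.
  (3-9)^2=36, (11-3)^2=64, (5-7)^2=4, (1-6)^2=25, (4-1)^2=9, (8-12)^2=16, (6-11)^2=25, (7-2)^2=25, (2-8)^2=36, (12-4)^2=64, (9-5)^2=16, (10-10)^2=0
sum(d^2) = 320.
Step 3: rho = 1 - 6*320 / (12*(12^2 - 1)) = 1 - 1920/1716 = -0.118881.
Step 4: Under H0, t = rho * sqrt((n-2)/(1-rho^2)) = -0.3786 ~ t(10).
Step 5: Two-sided p-value from the t-distribution with 10 df = 0.712884.
Step 6: alpha = 0.1. fail to reject H0.

rho = -0.1189, p = 0.712884, fail to reject H0 at alpha = 0.1.


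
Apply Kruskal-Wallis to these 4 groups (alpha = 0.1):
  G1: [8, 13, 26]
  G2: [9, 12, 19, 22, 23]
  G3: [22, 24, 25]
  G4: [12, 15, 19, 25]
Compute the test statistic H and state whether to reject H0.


Step 1: Combine all N = 15 observations and assign midranks.
sorted (value, group, rank): (8,G1,1), (9,G2,2), (12,G2,3.5), (12,G4,3.5), (13,G1,5), (15,G4,6), (19,G2,7.5), (19,G4,7.5), (22,G2,9.5), (22,G3,9.5), (23,G2,11), (24,G3,12), (25,G3,13.5), (25,G4,13.5), (26,G1,15)
Step 2: Sum ranks within each group.
R_1 = 21 (n_1 = 3)
R_2 = 33.5 (n_2 = 5)
R_3 = 35 (n_3 = 3)
R_4 = 30.5 (n_4 = 4)
Step 3: H = 12/(N(N+1)) * sum(R_i^2/n_i) - 3(N+1)
     = 12/(15*16) * (21^2/3 + 33.5^2/5 + 35^2/3 + 30.5^2/4) - 3*16
     = 0.050000 * 1012.35 - 48
     = 2.617292.
Step 4: Ties present; correction factor C = 1 - 24/(15^3 - 15) = 0.992857. Corrected H = 2.617292 / 0.992857 = 2.636121.
Step 5: Under H0, H ~ chi^2(3); p-value = 0.451192.
Step 6: alpha = 0.1. fail to reject H0.

H = 2.6361, df = 3, p = 0.451192, fail to reject H0.


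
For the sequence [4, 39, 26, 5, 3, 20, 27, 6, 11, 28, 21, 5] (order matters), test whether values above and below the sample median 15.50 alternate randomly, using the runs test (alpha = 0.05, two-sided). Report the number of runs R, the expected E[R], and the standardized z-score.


Step 1: Compute median = 15.50; label A = above, B = below.
Labels in order: BAABBAABBAAB  (n_A = 6, n_B = 6)
Step 2: Count runs R = 7.
Step 3: Under H0 (random ordering), E[R] = 2*n_A*n_B/(n_A+n_B) + 1 = 2*6*6/12 + 1 = 7.0000.
        Var[R] = 2*n_A*n_B*(2*n_A*n_B - n_A - n_B) / ((n_A+n_B)^2 * (n_A+n_B-1)) = 4320/1584 = 2.7273.
        SD[R] = 1.6514.
Step 4: R = E[R], so z = 0 with no continuity correction.
Step 5: Two-sided p-value via normal approximation = 2*(1 - Phi(|z|)) = 1.000000.
Step 6: alpha = 0.05. fail to reject H0.

R = 7, z = 0.0000, p = 1.000000, fail to reject H0.


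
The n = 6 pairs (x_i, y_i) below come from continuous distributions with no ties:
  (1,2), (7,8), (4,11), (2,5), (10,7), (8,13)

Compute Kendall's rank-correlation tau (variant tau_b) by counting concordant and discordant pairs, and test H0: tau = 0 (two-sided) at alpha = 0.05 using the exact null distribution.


Step 1: Enumerate the 15 unordered pairs (i,j) with i<j and classify each by sign(x_j-x_i) * sign(y_j-y_i).
  (1,2):dx=+6,dy=+6->C; (1,3):dx=+3,dy=+9->C; (1,4):dx=+1,dy=+3->C; (1,5):dx=+9,dy=+5->C
  (1,6):dx=+7,dy=+11->C; (2,3):dx=-3,dy=+3->D; (2,4):dx=-5,dy=-3->C; (2,5):dx=+3,dy=-1->D
  (2,6):dx=+1,dy=+5->C; (3,4):dx=-2,dy=-6->C; (3,5):dx=+6,dy=-4->D; (3,6):dx=+4,dy=+2->C
  (4,5):dx=+8,dy=+2->C; (4,6):dx=+6,dy=+8->C; (5,6):dx=-2,dy=+6->D
Step 2: C = 11, D = 4, total pairs = 15.
Step 3: tau = (C - D)/(n(n-1)/2) = (11 - 4)/15 = 0.466667.
Step 4: Exact two-sided p-value (enumerate n! = 720 permutations of y under H0): p = 0.272222.
Step 5: alpha = 0.05. fail to reject H0.

tau_b = 0.4667 (C=11, D=4), p = 0.272222, fail to reject H0.


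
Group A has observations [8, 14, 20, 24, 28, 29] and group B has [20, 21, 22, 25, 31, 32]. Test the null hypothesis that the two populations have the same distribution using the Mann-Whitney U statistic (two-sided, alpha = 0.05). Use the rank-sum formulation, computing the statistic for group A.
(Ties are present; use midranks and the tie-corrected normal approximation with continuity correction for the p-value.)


Step 1: Combine and sort all 12 observations; assign midranks.
sorted (value, group): (8,X), (14,X), (20,X), (20,Y), (21,Y), (22,Y), (24,X), (25,Y), (28,X), (29,X), (31,Y), (32,Y)
ranks: 8->1, 14->2, 20->3.5, 20->3.5, 21->5, 22->6, 24->7, 25->8, 28->9, 29->10, 31->11, 32->12
Step 2: Rank sum for X: R1 = 1 + 2 + 3.5 + 7 + 9 + 10 = 32.5.
Step 3: U_X = R1 - n1(n1+1)/2 = 32.5 - 6*7/2 = 32.5 - 21 = 11.5.
       U_Y = n1*n2 - U_X = 36 - 11.5 = 24.5.
Step 4: Ties are present, so use the tie-corrected normal approximation (with continuity correction) for the p-value.
Step 5: p-value = 0.335822; compare to alpha = 0.05. fail to reject H0.

U_X = 11.5, p = 0.335822, fail to reject H0 at alpha = 0.05.


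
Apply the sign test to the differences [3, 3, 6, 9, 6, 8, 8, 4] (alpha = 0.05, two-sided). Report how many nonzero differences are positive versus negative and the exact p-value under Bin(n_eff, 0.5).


Step 1: Discard zero differences. Original n = 8; n_eff = number of nonzero differences = 8.
Nonzero differences (with sign): +3, +3, +6, +9, +6, +8, +8, +4
Step 2: Count signs: positive = 8, negative = 0.
Step 3: Under H0: P(positive) = 0.5, so the number of positives S ~ Bin(8, 0.5).
Step 4: Two-sided exact p-value = sum of Bin(8,0.5) probabilities at or below the observed probability = 0.007812.
Step 5: alpha = 0.05. reject H0.

n_eff = 8, pos = 8, neg = 0, p = 0.007812, reject H0.


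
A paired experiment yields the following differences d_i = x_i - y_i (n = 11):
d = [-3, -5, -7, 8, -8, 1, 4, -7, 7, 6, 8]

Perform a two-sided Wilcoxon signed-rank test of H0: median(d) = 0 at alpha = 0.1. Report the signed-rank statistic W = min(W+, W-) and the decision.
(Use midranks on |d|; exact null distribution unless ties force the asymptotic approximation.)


Step 1: Drop any zero differences (none here) and take |d_i|.
|d| = [3, 5, 7, 8, 8, 1, 4, 7, 7, 6, 8]
Step 2: Midrank |d_i| (ties get averaged ranks).
ranks: |3|->2, |5|->4, |7|->7, |8|->10, |8|->10, |1|->1, |4|->3, |7|->7, |7|->7, |6|->5, |8|->10
Step 3: Attach original signs; sum ranks with positive sign and with negative sign.
W+ = 10 + 1 + 3 + 7 + 5 + 10 = 36
W- = 2 + 4 + 7 + 10 + 7 = 30
(Check: W+ + W- = 66 should equal n(n+1)/2 = 66.)
Step 4: Test statistic W = min(W+, W-) = 30.
Step 5: Ties in |d|, so use the tie-corrected normal approximation.
        E[W] = n(n+1)/4 = 11*12/4 = 33.
        Tie groups: |d|=7 (t=3), |d|=8 (t=3); sum(t^3 - t) = 48.
        Var[W] = n(n+1)(2n+1)/24 - sum(t^3-t)/48 = 3036/24 - 48/48 = 125.5.
        z = (W - E[W]) / sqrt(Var[W]) = (30 - 33) / 11.2027 = -0.2678.
        Two-sided p = 2*Phi(z) = 0.788859.
Step 6: alpha = 0.1. fail to reject H0.

W+ = 36, W- = 30, W = min = 30, p = 0.788859, fail to reject H0.


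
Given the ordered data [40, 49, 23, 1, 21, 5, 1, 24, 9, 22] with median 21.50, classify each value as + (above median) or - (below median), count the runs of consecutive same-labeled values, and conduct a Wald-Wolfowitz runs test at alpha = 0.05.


Step 1: Compute median = 21.50; label A = above, B = below.
Labels in order: AAABBBBABA  (n_A = 5, n_B = 5)
Step 2: Count runs R = 5.
Step 3: Under H0 (random ordering), E[R] = 2*n_A*n_B/(n_A+n_B) + 1 = 2*5*5/10 + 1 = 6.0000.
        Var[R] = 2*n_A*n_B*(2*n_A*n_B - n_A - n_B) / ((n_A+n_B)^2 * (n_A+n_B-1)) = 2000/900 = 2.2222.
        SD[R] = 1.4907.
Step 4: Continuity-corrected z = (R + 0.5 - E[R]) / SD[R] = (5 + 0.5 - 6.0000) / 1.4907 = -0.3354.
Step 5: Two-sided p-value via normal approximation = 2*(1 - Phi(|z|)) = 0.737316.
Step 6: alpha = 0.05. fail to reject H0.

R = 5, z = -0.3354, p = 0.737316, fail to reject H0.


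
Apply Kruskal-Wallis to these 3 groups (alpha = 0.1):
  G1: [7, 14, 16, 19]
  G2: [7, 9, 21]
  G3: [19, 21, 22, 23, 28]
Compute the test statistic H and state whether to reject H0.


Step 1: Combine all N = 12 observations and assign midranks.
sorted (value, group, rank): (7,G1,1.5), (7,G2,1.5), (9,G2,3), (14,G1,4), (16,G1,5), (19,G1,6.5), (19,G3,6.5), (21,G2,8.5), (21,G3,8.5), (22,G3,10), (23,G3,11), (28,G3,12)
Step 2: Sum ranks within each group.
R_1 = 17 (n_1 = 4)
R_2 = 13 (n_2 = 3)
R_3 = 48 (n_3 = 5)
Step 3: H = 12/(N(N+1)) * sum(R_i^2/n_i) - 3(N+1)
     = 12/(12*13) * (17^2/4 + 13^2/3 + 48^2/5) - 3*13
     = 0.076923 * 589.383 - 39
     = 6.337179.
Step 4: Ties present; correction factor C = 1 - 18/(12^3 - 12) = 0.989510. Corrected H = 6.337179 / 0.989510 = 6.404358.
Step 5: Under H0, H ~ chi^2(2); p-value = 0.040673.
Step 6: alpha = 0.1. reject H0.

H = 6.4044, df = 2, p = 0.040673, reject H0.


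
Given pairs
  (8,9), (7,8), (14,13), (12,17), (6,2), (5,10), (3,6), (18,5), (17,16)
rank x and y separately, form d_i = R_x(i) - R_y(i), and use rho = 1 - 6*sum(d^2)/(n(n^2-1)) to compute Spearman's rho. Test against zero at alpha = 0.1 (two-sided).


Step 1: Rank x and y separately (midranks; no ties here).
rank(x): 8->5, 7->4, 14->7, 12->6, 6->3, 5->2, 3->1, 18->9, 17->8
rank(y): 9->5, 8->4, 13->7, 17->9, 2->1, 10->6, 6->3, 5->2, 16->8
Step 2: d_i = R_x(i) - R_y(i); compute d_i^2.
  (5-5)^2=0, (4-4)^2=0, (7-7)^2=0, (6-9)^2=9, (3-1)^2=4, (2-6)^2=16, (1-3)^2=4, (9-2)^2=49, (8-8)^2=0
sum(d^2) = 82.
Step 3: rho = 1 - 6*82 / (9*(9^2 - 1)) = 1 - 492/720 = 0.316667.
Step 4: Under H0, t = rho * sqrt((n-2)/(1-rho^2)) = 0.8833 ~ t(7).
Step 5: Two-sided p-value from the t-distribution with 7 df = 0.406397.
Step 6: alpha = 0.1. fail to reject H0.

rho = 0.3167, p = 0.406397, fail to reject H0 at alpha = 0.1.


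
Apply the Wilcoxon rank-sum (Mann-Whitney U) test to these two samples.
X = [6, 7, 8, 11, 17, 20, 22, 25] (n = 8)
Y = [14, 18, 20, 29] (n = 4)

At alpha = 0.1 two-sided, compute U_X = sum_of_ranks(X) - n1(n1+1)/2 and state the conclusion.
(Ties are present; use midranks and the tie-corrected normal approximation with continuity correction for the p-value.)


Step 1: Combine and sort all 12 observations; assign midranks.
sorted (value, group): (6,X), (7,X), (8,X), (11,X), (14,Y), (17,X), (18,Y), (20,X), (20,Y), (22,X), (25,X), (29,Y)
ranks: 6->1, 7->2, 8->3, 11->4, 14->5, 17->6, 18->7, 20->8.5, 20->8.5, 22->10, 25->11, 29->12
Step 2: Rank sum for X: R1 = 1 + 2 + 3 + 4 + 6 + 8.5 + 10 + 11 = 45.5.
Step 3: U_X = R1 - n1(n1+1)/2 = 45.5 - 8*9/2 = 45.5 - 36 = 9.5.
       U_Y = n1*n2 - U_X = 32 - 9.5 = 22.5.
Step 4: Ties are present, so use the tie-corrected normal approximation (with continuity correction) for the p-value.
Step 5: p-value = 0.307332; compare to alpha = 0.1. fail to reject H0.

U_X = 9.5, p = 0.307332, fail to reject H0 at alpha = 0.1.


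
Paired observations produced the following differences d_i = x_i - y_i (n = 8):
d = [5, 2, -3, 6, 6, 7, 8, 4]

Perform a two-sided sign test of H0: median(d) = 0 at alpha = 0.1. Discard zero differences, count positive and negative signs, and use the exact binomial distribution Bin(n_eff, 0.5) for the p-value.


Step 1: Discard zero differences. Original n = 8; n_eff = number of nonzero differences = 8.
Nonzero differences (with sign): +5, +2, -3, +6, +6, +7, +8, +4
Step 2: Count signs: positive = 7, negative = 1.
Step 3: Under H0: P(positive) = 0.5, so the number of positives S ~ Bin(8, 0.5).
Step 4: Two-sided exact p-value = sum of Bin(8,0.5) probabilities at or below the observed probability = 0.070312.
Step 5: alpha = 0.1. reject H0.

n_eff = 8, pos = 7, neg = 1, p = 0.070312, reject H0.


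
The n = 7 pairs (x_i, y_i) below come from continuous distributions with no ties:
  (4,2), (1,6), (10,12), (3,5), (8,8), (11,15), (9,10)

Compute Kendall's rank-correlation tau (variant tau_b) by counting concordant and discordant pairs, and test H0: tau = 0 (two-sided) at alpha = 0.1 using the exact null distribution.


Step 1: Enumerate the 21 unordered pairs (i,j) with i<j and classify each by sign(x_j-x_i) * sign(y_j-y_i).
  (1,2):dx=-3,dy=+4->D; (1,3):dx=+6,dy=+10->C; (1,4):dx=-1,dy=+3->D; (1,5):dx=+4,dy=+6->C
  (1,6):dx=+7,dy=+13->C; (1,7):dx=+5,dy=+8->C; (2,3):dx=+9,dy=+6->C; (2,4):dx=+2,dy=-1->D
  (2,5):dx=+7,dy=+2->C; (2,6):dx=+10,dy=+9->C; (2,7):dx=+8,dy=+4->C; (3,4):dx=-7,dy=-7->C
  (3,5):dx=-2,dy=-4->C; (3,6):dx=+1,dy=+3->C; (3,7):dx=-1,dy=-2->C; (4,5):dx=+5,dy=+3->C
  (4,6):dx=+8,dy=+10->C; (4,7):dx=+6,dy=+5->C; (5,6):dx=+3,dy=+7->C; (5,7):dx=+1,dy=+2->C
  (6,7):dx=-2,dy=-5->C
Step 2: C = 18, D = 3, total pairs = 21.
Step 3: tau = (C - D)/(n(n-1)/2) = (18 - 3)/21 = 0.714286.
Step 4: Exact two-sided p-value (enumerate n! = 5040 permutations of y under H0): p = 0.030159.
Step 5: alpha = 0.1. reject H0.

tau_b = 0.7143 (C=18, D=3), p = 0.030159, reject H0.


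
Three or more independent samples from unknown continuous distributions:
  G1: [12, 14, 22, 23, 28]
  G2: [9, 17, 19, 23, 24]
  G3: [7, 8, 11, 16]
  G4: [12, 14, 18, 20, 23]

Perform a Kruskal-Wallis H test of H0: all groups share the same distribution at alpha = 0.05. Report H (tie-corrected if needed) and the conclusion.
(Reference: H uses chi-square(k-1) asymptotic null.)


Step 1: Combine all N = 19 observations and assign midranks.
sorted (value, group, rank): (7,G3,1), (8,G3,2), (9,G2,3), (11,G3,4), (12,G1,5.5), (12,G4,5.5), (14,G1,7.5), (14,G4,7.5), (16,G3,9), (17,G2,10), (18,G4,11), (19,G2,12), (20,G4,13), (22,G1,14), (23,G1,16), (23,G2,16), (23,G4,16), (24,G2,18), (28,G1,19)
Step 2: Sum ranks within each group.
R_1 = 62 (n_1 = 5)
R_2 = 59 (n_2 = 5)
R_3 = 16 (n_3 = 4)
R_4 = 53 (n_4 = 5)
Step 3: H = 12/(N(N+1)) * sum(R_i^2/n_i) - 3(N+1)
     = 12/(19*20) * (62^2/5 + 59^2/5 + 16^2/4 + 53^2/5) - 3*20
     = 0.031579 * 2090.8 - 60
     = 6.025263.
Step 4: Ties present; correction factor C = 1 - 36/(19^3 - 19) = 0.994737. Corrected H = 6.025263 / 0.994737 = 6.057143.
Step 5: Under H0, H ~ chi^2(3); p-value = 0.108863.
Step 6: alpha = 0.05. fail to reject H0.

H = 6.0571, df = 3, p = 0.108863, fail to reject H0.


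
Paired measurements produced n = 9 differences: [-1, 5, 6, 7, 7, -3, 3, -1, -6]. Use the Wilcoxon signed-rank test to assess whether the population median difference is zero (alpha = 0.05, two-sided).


Step 1: Drop any zero differences (none here) and take |d_i|.
|d| = [1, 5, 6, 7, 7, 3, 3, 1, 6]
Step 2: Midrank |d_i| (ties get averaged ranks).
ranks: |1|->1.5, |5|->5, |6|->6.5, |7|->8.5, |7|->8.5, |3|->3.5, |3|->3.5, |1|->1.5, |6|->6.5
Step 3: Attach original signs; sum ranks with positive sign and with negative sign.
W+ = 5 + 6.5 + 8.5 + 8.5 + 3.5 = 32
W- = 1.5 + 3.5 + 1.5 + 6.5 = 13
(Check: W+ + W- = 45 should equal n(n+1)/2 = 45.)
Step 4: Test statistic W = min(W+, W-) = 13.
Step 5: Ties in |d|, so use the tie-corrected normal approximation.
        E[W] = n(n+1)/4 = 9*10/4 = 22.5.
        Tie groups: |d|=1 (t=2), |d|=3 (t=2), |d|=6 (t=2), |d|=7 (t=2); sum(t^3 - t) = 24.
        Var[W] = n(n+1)(2n+1)/24 - sum(t^3-t)/48 = 1710/24 - 24/48 = 70.75.
        z = (W - E[W]) / sqrt(Var[W]) = (13 - 22.5) / 8.4113 = -1.1294.
        Two-sided p = 2*Phi(z) = 0.258715.
Step 6: alpha = 0.05. fail to reject H0.

W+ = 32, W- = 13, W = min = 13, p = 0.258715, fail to reject H0.


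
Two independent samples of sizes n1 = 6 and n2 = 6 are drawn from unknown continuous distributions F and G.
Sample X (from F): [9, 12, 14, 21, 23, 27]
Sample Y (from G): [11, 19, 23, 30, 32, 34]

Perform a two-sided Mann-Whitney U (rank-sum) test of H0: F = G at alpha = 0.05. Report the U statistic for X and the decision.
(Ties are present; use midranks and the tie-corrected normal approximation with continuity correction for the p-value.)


Step 1: Combine and sort all 12 observations; assign midranks.
sorted (value, group): (9,X), (11,Y), (12,X), (14,X), (19,Y), (21,X), (23,X), (23,Y), (27,X), (30,Y), (32,Y), (34,Y)
ranks: 9->1, 11->2, 12->3, 14->4, 19->5, 21->6, 23->7.5, 23->7.5, 27->9, 30->10, 32->11, 34->12
Step 2: Rank sum for X: R1 = 1 + 3 + 4 + 6 + 7.5 + 9 = 30.5.
Step 3: U_X = R1 - n1(n1+1)/2 = 30.5 - 6*7/2 = 30.5 - 21 = 9.5.
       U_Y = n1*n2 - U_X = 36 - 9.5 = 26.5.
Step 4: Ties are present, so use the tie-corrected normal approximation (with continuity correction) for the p-value.
Step 5: p-value = 0.199397; compare to alpha = 0.05. fail to reject H0.

U_X = 9.5, p = 0.199397, fail to reject H0 at alpha = 0.05.


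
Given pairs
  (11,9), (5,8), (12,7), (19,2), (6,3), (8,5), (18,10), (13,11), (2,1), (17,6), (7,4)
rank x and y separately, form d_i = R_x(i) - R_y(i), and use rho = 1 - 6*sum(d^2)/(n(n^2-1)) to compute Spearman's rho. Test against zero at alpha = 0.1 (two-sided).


Step 1: Rank x and y separately (midranks; no ties here).
rank(x): 11->6, 5->2, 12->7, 19->11, 6->3, 8->5, 18->10, 13->8, 2->1, 17->9, 7->4
rank(y): 9->9, 8->8, 7->7, 2->2, 3->3, 5->5, 10->10, 11->11, 1->1, 6->6, 4->4
Step 2: d_i = R_x(i) - R_y(i); compute d_i^2.
  (6-9)^2=9, (2-8)^2=36, (7-7)^2=0, (11-2)^2=81, (3-3)^2=0, (5-5)^2=0, (10-10)^2=0, (8-11)^2=9, (1-1)^2=0, (9-6)^2=9, (4-4)^2=0
sum(d^2) = 144.
Step 3: rho = 1 - 6*144 / (11*(11^2 - 1)) = 1 - 864/1320 = 0.345455.
Step 4: Under H0, t = rho * sqrt((n-2)/(1-rho^2)) = 1.1044 ~ t(9).
Step 5: Two-sided p-value from the t-distribution with 9 df = 0.298089.
Step 6: alpha = 0.1. fail to reject H0.

rho = 0.3455, p = 0.298089, fail to reject H0 at alpha = 0.1.


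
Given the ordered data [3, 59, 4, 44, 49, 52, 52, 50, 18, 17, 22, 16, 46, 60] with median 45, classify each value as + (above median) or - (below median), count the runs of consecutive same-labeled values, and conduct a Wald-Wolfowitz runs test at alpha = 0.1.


Step 1: Compute median = 45; label A = above, B = below.
Labels in order: BABBAAAABBBBAA  (n_A = 7, n_B = 7)
Step 2: Count runs R = 6.
Step 3: Under H0 (random ordering), E[R] = 2*n_A*n_B/(n_A+n_B) + 1 = 2*7*7/14 + 1 = 8.0000.
        Var[R] = 2*n_A*n_B*(2*n_A*n_B - n_A - n_B) / ((n_A+n_B)^2 * (n_A+n_B-1)) = 8232/2548 = 3.2308.
        SD[R] = 1.7974.
Step 4: Continuity-corrected z = (R + 0.5 - E[R]) / SD[R] = (6 + 0.5 - 8.0000) / 1.7974 = -0.8345.
Step 5: Two-sided p-value via normal approximation = 2*(1 - Phi(|z|)) = 0.403986.
Step 6: alpha = 0.1. fail to reject H0.

R = 6, z = -0.8345, p = 0.403986, fail to reject H0.


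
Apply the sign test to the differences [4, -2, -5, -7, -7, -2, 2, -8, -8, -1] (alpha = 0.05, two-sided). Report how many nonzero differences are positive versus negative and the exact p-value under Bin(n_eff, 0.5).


Step 1: Discard zero differences. Original n = 10; n_eff = number of nonzero differences = 10.
Nonzero differences (with sign): +4, -2, -5, -7, -7, -2, +2, -8, -8, -1
Step 2: Count signs: positive = 2, negative = 8.
Step 3: Under H0: P(positive) = 0.5, so the number of positives S ~ Bin(10, 0.5).
Step 4: Two-sided exact p-value = sum of Bin(10,0.5) probabilities at or below the observed probability = 0.109375.
Step 5: alpha = 0.05. fail to reject H0.

n_eff = 10, pos = 2, neg = 8, p = 0.109375, fail to reject H0.


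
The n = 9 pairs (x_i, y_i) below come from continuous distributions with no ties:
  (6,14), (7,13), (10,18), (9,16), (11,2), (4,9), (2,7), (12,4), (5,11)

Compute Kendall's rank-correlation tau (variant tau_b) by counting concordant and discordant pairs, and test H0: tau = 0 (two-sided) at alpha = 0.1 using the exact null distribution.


Step 1: Enumerate the 36 unordered pairs (i,j) with i<j and classify each by sign(x_j-x_i) * sign(y_j-y_i).
  (1,2):dx=+1,dy=-1->D; (1,3):dx=+4,dy=+4->C; (1,4):dx=+3,dy=+2->C; (1,5):dx=+5,dy=-12->D
  (1,6):dx=-2,dy=-5->C; (1,7):dx=-4,dy=-7->C; (1,8):dx=+6,dy=-10->D; (1,9):dx=-1,dy=-3->C
  (2,3):dx=+3,dy=+5->C; (2,4):dx=+2,dy=+3->C; (2,5):dx=+4,dy=-11->D; (2,6):dx=-3,dy=-4->C
  (2,7):dx=-5,dy=-6->C; (2,8):dx=+5,dy=-9->D; (2,9):dx=-2,dy=-2->C; (3,4):dx=-1,dy=-2->C
  (3,5):dx=+1,dy=-16->D; (3,6):dx=-6,dy=-9->C; (3,7):dx=-8,dy=-11->C; (3,8):dx=+2,dy=-14->D
  (3,9):dx=-5,dy=-7->C; (4,5):dx=+2,dy=-14->D; (4,6):dx=-5,dy=-7->C; (4,7):dx=-7,dy=-9->C
  (4,8):dx=+3,dy=-12->D; (4,9):dx=-4,dy=-5->C; (5,6):dx=-7,dy=+7->D; (5,7):dx=-9,dy=+5->D
  (5,8):dx=+1,dy=+2->C; (5,9):dx=-6,dy=+9->D; (6,7):dx=-2,dy=-2->C; (6,8):dx=+8,dy=-5->D
  (6,9):dx=+1,dy=+2->C; (7,8):dx=+10,dy=-3->D; (7,9):dx=+3,dy=+4->C; (8,9):dx=-7,dy=+7->D
Step 2: C = 21, D = 15, total pairs = 36.
Step 3: tau = (C - D)/(n(n-1)/2) = (21 - 15)/36 = 0.166667.
Step 4: Exact two-sided p-value (enumerate n! = 362880 permutations of y under H0): p = 0.612202.
Step 5: alpha = 0.1. fail to reject H0.

tau_b = 0.1667 (C=21, D=15), p = 0.612202, fail to reject H0.


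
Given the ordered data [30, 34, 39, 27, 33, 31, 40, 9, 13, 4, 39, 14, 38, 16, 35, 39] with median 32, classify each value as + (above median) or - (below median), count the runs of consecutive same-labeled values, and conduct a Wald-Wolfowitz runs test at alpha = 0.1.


Step 1: Compute median = 32; label A = above, B = below.
Labels in order: BAABABABBBABABAA  (n_A = 8, n_B = 8)
Step 2: Count runs R = 12.
Step 3: Under H0 (random ordering), E[R] = 2*n_A*n_B/(n_A+n_B) + 1 = 2*8*8/16 + 1 = 9.0000.
        Var[R] = 2*n_A*n_B*(2*n_A*n_B - n_A - n_B) / ((n_A+n_B)^2 * (n_A+n_B-1)) = 14336/3840 = 3.7333.
        SD[R] = 1.9322.
Step 4: Continuity-corrected z = (R - 0.5 - E[R]) / SD[R] = (12 - 0.5 - 9.0000) / 1.9322 = 1.2939.
Step 5: Two-sided p-value via normal approximation = 2*(1 - Phi(|z|)) = 0.195709.
Step 6: alpha = 0.1. fail to reject H0.

R = 12, z = 1.2939, p = 0.195709, fail to reject H0.


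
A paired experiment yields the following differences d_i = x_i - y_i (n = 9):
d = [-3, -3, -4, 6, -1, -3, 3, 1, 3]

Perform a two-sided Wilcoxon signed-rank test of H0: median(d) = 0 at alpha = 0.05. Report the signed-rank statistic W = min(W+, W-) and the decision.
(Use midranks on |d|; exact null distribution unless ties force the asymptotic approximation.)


Step 1: Drop any zero differences (none here) and take |d_i|.
|d| = [3, 3, 4, 6, 1, 3, 3, 1, 3]
Step 2: Midrank |d_i| (ties get averaged ranks).
ranks: |3|->5, |3|->5, |4|->8, |6|->9, |1|->1.5, |3|->5, |3|->5, |1|->1.5, |3|->5
Step 3: Attach original signs; sum ranks with positive sign and with negative sign.
W+ = 9 + 5 + 1.5 + 5 = 20.5
W- = 5 + 5 + 8 + 1.5 + 5 = 24.5
(Check: W+ + W- = 45 should equal n(n+1)/2 = 45.)
Step 4: Test statistic W = min(W+, W-) = 20.5.
Step 5: Ties in |d|, so use the tie-corrected normal approximation.
        E[W] = n(n+1)/4 = 9*10/4 = 22.5.
        Tie groups: |d|=1 (t=2), |d|=3 (t=5); sum(t^3 - t) = 126.
        Var[W] = n(n+1)(2n+1)/24 - sum(t^3-t)/48 = 1710/24 - 126/48 = 68.625.
        z = (W - E[W]) / sqrt(Var[W]) = (20.5 - 22.5) / 8.2840 = -0.2414.
        Two-sided p = 2*Phi(z) = 0.809223.
Step 6: alpha = 0.05. fail to reject H0.

W+ = 20.5, W- = 24.5, W = min = 20.5, p = 0.809223, fail to reject H0.


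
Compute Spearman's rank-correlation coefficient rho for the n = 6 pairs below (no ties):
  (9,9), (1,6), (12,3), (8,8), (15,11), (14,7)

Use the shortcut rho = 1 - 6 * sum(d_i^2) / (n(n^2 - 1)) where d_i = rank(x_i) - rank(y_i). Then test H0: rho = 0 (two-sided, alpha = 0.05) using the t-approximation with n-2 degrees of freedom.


Step 1: Rank x and y separately (midranks; no ties here).
rank(x): 9->3, 1->1, 12->4, 8->2, 15->6, 14->5
rank(y): 9->5, 6->2, 3->1, 8->4, 11->6, 7->3
Step 2: d_i = R_x(i) - R_y(i); compute d_i^2.
  (3-5)^2=4, (1-2)^2=1, (4-1)^2=9, (2-4)^2=4, (6-6)^2=0, (5-3)^2=4
sum(d^2) = 22.
Step 3: rho = 1 - 6*22 / (6*(6^2 - 1)) = 1 - 132/210 = 0.371429.
Step 4: Under H0, t = rho * sqrt((n-2)/(1-rho^2)) = 0.8001 ~ t(4).
Step 5: Two-sided p-value from the t-distribution with 4 df = 0.468478.
Step 6: alpha = 0.05. fail to reject H0.

rho = 0.3714, p = 0.468478, fail to reject H0 at alpha = 0.05.
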